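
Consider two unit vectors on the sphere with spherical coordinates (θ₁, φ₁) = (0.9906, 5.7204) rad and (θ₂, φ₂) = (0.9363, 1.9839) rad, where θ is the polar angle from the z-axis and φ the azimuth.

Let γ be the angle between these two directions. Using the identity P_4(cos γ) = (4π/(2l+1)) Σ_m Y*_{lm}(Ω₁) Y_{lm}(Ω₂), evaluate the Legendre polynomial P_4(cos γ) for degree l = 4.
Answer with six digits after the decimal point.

Expand P_4 via completeness: Σ_{m} conj(Y_{4,m}) at Ω₁ times Y_{4,m} at Ω₂ —
  [-4]  conj(Y_{4,-4})(Ω₁) = -0.13621 - 0.16832j ; Y_{4,-4}(Ω₂) = -0.01518 - 0.18556j ; Δ = -0.02917 + 0.02783j
  [-3]  conj(Y_{4,-3})(Ω₁) = -0.04708 - 0.39864j ; Y_{4,-3}(Ω₂) = 0.36648 + 0.12614j ; Δ = 0.03303 - 0.15203j
  [-2]  conj(Y_{4,-2})(Ω₁) = 0.11121 - 0.23306j ; Y_{4,-2}(Ω₂) = -0.21463 + 0.23290j ; Δ = 0.03041 + 0.07592j
  [-1]  conj(Y_{4,-1})(Ω₁) = -0.16445 + 0.10374j ; Y_{4,-1}(Ω₂) = 0.04899 + 0.11177j ; Δ = -0.01965 - 0.01330j
  [+0]  conj(Y_{4,0})(Ω₁) = -0.30197 + 0.00000j ; Y_{4,0}(Ω₂) = -0.34063 + 0.00000j ; Δ = 0.10286 + 0.00000j
  [+1]  conj(Y_{4,1})(Ω₁) = 0.16445 + 0.10374j ; Y_{4,1}(Ω₂) = -0.04899 + 0.11177j ; Δ = -0.01965 + 0.01330j
  [+2]  conj(Y_{4,2})(Ω₁) = 0.11121 + 0.23306j ; Y_{4,2}(Ω₂) = -0.21463 - 0.23290j ; Δ = 0.03041 - 0.07592j
  [+3]  conj(Y_{4,3})(Ω₁) = 0.04708 - 0.39864j ; Y_{4,3}(Ω₂) = -0.36648 + 0.12614j ; Δ = 0.03303 + 0.15203j
  [+4]  conj(Y_{4,4})(Ω₁) = -0.13621 + 0.16832j ; Y_{4,4}(Ω₂) = -0.01518 + 0.18556j ; Δ = -0.02917 - 0.02783j
Accumulated sum 0.13211 + 0.00000j; after 4π/(2l+1) scaling, 0.18446 + 0.00000j ⇒ P_4 = 0.184456

0.184456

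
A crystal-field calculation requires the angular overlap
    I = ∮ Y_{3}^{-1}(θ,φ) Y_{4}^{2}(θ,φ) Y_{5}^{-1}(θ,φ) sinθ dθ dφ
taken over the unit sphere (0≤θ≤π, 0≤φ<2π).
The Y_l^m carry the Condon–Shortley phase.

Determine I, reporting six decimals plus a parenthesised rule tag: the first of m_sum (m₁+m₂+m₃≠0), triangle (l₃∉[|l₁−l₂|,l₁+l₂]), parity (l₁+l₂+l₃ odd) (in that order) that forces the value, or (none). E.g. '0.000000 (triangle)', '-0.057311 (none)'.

0.106335 (none)

m-sum 0 ✓  L=12 even ✓  1≤5≤7 ✓
Π(2lᵢ+1) = 7×9×11 = 693
triangle coeff Δ(3,4,5) = 1/180180
Σ_t [0,2]: t=0:+1/576 t=1:−1/144 t=2:+1/576 = -1/288
(3j)²=20/1001 [(3 4 5; 0 0 0)], sign=+1
Σ_t [0,2]: t=0:+1/34560 t=1:−1/720 t=2:+1/384 = 43/34560
(3j)²=1849/180180 [(3 4 5; -1 2 -1)], sign=+1
⇒ 4πI² = 1849/13013
I = (+1)√(1849/13013/(4π)) = 0.10633465
No selection rule forces the value: the integral is nonzero (none).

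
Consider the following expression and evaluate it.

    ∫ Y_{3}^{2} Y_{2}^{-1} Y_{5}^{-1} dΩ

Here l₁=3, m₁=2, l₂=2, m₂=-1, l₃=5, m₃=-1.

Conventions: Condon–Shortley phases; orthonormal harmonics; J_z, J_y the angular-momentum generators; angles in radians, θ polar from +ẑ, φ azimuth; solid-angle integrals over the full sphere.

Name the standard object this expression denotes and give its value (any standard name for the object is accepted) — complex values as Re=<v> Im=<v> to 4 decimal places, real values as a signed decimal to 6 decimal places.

Gaunt coefficient, -0.117387

This is a Gaunt coefficient — the integral of a triple product of spherical harmonics over the sphere.
Checks pass: Σm=0; 10 even; l₃=5∈[1,5].
(2·3+1)(2·2+1)(2·5+1) = 385
Δ: 0! 6! 4! / 11! → 1/2310
sum: t=0:+1/144 = 1/144
3j²(3 2 5; 0 0 0) = Δ·Π!·Σ² = 10/231  (sign -1)
sum: t=0:+1/720 = 1/720
3j²(3 2 5; 2 -1 -1) = Δ·Π!·Σ² = 4/385  (sign +1)
combine: 4πI² = 385·10/231·4/385 = 40/231
take √, sign -1: I = -0.11738675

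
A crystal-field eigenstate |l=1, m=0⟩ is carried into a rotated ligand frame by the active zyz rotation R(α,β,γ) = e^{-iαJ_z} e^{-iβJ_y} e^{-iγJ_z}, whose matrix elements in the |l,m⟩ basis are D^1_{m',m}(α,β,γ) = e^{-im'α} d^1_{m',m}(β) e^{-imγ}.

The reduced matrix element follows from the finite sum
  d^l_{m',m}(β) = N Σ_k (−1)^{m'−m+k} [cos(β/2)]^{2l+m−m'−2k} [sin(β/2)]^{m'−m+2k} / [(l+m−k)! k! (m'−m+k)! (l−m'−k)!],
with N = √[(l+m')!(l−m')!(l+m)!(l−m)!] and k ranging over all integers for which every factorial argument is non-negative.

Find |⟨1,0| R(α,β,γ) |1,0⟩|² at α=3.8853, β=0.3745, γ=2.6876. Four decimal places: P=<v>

P=0.8662

D^1_{0,0}(3.8853,0.3745,2.6876) = e^{-i·0·3.8853}·d^1_{0,0}(0.3745)·e^{-i·0·2.6876}. Compute d first:
With c≡cos(β/2)=0.982520 and s≡sin(β/2)=0.186158, N=[1·1·1·1]^{1/2}=1.000000
k: max(0,(0)−(0))=0 … min(1+(0),1−(0))=1
  k=0: (−1)^0·1.0000/(1)·0.9825^2·0.1862^0 = +0.965345
  k=1: (−1)^1·1.0000/(1)·0.9825^0·0.1862^2 = -0.034655
d^1_{0,0}(0.3745) = +0.965345 -0.034655 = +0.930691
|D^1_{0,0}|² = |d^1_{0,0}(β)|² = (+0.930691)² = 0.866185 (the z-rotation phases have unit modulus)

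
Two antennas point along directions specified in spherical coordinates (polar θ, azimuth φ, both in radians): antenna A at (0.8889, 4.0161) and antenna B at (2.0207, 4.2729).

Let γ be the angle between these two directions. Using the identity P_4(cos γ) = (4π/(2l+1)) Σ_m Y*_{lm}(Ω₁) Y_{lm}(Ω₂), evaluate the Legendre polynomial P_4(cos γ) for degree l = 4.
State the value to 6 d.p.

Term-by-term m-sum for l=4 (normalisation 4π/9 = 1.396263):
  term(m=-4) = 0.02420 - 0.04004j   from Y*(Ω₁)=-0.15068 - 0.05610j, Y(Ω₂)=-0.05414 + 0.28590j
  term(m=-3) = -0.10530 + 0.10219j   from Y*(Ω₁)=0.32073 - 0.18282j, Y(Ω₂)=-0.38487 + 0.09923j
  term(m=-2) = 0.02747 - 0.01550j   from Y*(Ω₁)=-0.06365 + 0.35336j, Y(Ω₂)=-0.05604 - 0.06765j
  term(m=-1) = -0.01525 + 0.00400j   from Y*(Ω₁)=0.03257 + 0.03896j, Y(Ω₂)=-0.13212 + 0.28102j
  term(m=+0) = 0.05400 + 0.00000j   from Y*(Ω₁)=-0.35906 + 0.00000j, Y(Ω₂)=-0.15040 + 0.00000j
  term(m=+1) = -0.01525 - 0.00400j   from Y*(Ω₁)=-0.03257 + 0.03896j, Y(Ω₂)=0.13212 + 0.28102j
  term(m=+2) = 0.02747 + 0.01550j   from Y*(Ω₁)=-0.06365 - 0.35336j, Y(Ω₂)=-0.05604 + 0.06765j
  term(m=+3) = -0.10530 - 0.10219j   from Y*(Ω₁)=-0.32073 - 0.18282j, Y(Ω₂)=0.38487 + 0.09923j
  term(m=+4) = 0.02420 + 0.04004j   from Y*(Ω₁)=-0.15068 + 0.05610j, Y(Ω₂)=-0.05414 - 0.28590j
Σ over m = -0.08376 + 0.00000j; ×(4π/9) → -0.11696 + 0.00000j. Real part: -0.116956

-0.116956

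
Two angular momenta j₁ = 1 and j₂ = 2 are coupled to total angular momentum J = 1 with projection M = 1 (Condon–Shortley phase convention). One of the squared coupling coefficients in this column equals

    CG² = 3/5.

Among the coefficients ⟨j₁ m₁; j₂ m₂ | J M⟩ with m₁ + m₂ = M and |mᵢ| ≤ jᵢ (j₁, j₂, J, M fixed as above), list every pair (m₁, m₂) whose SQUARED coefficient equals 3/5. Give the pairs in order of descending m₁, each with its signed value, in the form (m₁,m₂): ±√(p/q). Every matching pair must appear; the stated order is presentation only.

(-1,2): +√(3/5)

Admissible pairs with m₁+m₂ = M = 1: (-1,2), (0,1), (1,0)
  (m₁,m₂)=(1,0): CG² = 1/10, CG = +√(1/10)
  (m₁,m₂)=(0,1): CG² = 3/10, CG = −√(3/10)
  (m₁,m₂)=(-1,2): CG² = 3/5, CG = +√(3/5)   ← matches the target
Pairs with CG² = 3/5: (-1,2): +√(3/5)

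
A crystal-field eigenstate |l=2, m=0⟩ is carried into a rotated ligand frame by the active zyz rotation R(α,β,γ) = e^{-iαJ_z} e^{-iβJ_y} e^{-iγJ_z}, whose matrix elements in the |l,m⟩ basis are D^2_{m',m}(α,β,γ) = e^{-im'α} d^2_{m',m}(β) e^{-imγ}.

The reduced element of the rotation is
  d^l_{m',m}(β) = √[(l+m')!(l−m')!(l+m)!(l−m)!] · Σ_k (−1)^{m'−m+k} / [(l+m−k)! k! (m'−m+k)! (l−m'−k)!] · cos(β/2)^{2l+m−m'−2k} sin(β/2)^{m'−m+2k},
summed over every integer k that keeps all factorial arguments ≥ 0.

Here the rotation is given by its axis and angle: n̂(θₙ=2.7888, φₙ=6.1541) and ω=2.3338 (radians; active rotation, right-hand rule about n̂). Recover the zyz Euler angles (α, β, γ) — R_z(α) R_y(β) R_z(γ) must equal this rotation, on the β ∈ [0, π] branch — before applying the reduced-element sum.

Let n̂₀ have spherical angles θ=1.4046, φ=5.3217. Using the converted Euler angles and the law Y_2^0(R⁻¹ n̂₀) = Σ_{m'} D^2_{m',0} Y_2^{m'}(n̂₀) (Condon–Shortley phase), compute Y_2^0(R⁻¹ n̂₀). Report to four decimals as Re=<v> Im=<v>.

Re=-0.3130 Im=0.0000

Axis–angle → zyz. n̂ = (sinθₙcosφₙ, sinθₙsinφₙ, cosθₙ) = (+0.342645, -0.044478, -0.938411), ω = 2.3338.
R = I cosω + sinω [n̂]ₓ + (1−cosω) n̂n̂ᵀ gives
  R = [-0.492551, +0.652477, -0.575905; -0.704022, -0.687750, -0.177068; -0.511611, +0.318235, +0.798110]
β = atan2(√(R₁₃²+R₂₃²), R₃₃) = 0.646644; α = atan2(R₂₃, R₁₃) mod 2π = 3.439879; γ = atan2(R₃₂, −R₃₁) mod 2π = 0.556457
Need the full column D^2_{m',0} for m'=−2..2 at α=3.4399, β=0.6466, γ=0.5565.
cos(β/2)=0.948185, sin(β/2)=0.317718
d^2_{-2,0}: single k=2 term ⇒ +0.222303;  D = +0.183904+0.124892i
d^2_{-1,0}: k∈[1..2] ⇒ +0.663433 -0.074489 = +0.588944;  D = -0.562937-0.173080i
d^2_{0,0}: k∈[0..2] ⇒ +0.808300 -0.363020 +0.010190 = +0.455470;  D = +0.455470+0.000000i
d^2_{1,0}: k∈[0..1] ⇒ -0.663433 +0.074489 = -0.588944;  D = +0.562937-0.173080i
d^2_{2,0}: single k=0 term ⇒ +0.222303;  D = +0.183904-0.124892i
Y_2^{m'}(θ=1.4046,φ=5.3217) and Σ D·Y over m':
  (+0.1839+0.1249i)·(-0.1296+0.3526i)  (-0.5629-0.1731i)·(+0.0721+0.1034i)  (+0.4555+0.0000i)·(-0.2895+0.0000i)  (+0.5629-0.1731i)·(-0.0721+0.1034i)  (+0.1839-0.1249i)·(-0.1296-0.3526i)
Y_2^0(R⁻¹ n̂) = -0.313044+0.000000i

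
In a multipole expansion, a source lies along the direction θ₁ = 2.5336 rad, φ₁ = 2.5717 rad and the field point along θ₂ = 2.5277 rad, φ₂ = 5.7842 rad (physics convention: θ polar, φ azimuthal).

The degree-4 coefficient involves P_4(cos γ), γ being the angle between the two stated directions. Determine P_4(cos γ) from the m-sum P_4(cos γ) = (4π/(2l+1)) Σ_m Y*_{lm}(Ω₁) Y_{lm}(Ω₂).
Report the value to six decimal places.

Addition theorem: P_4(cos γ) = (4π/9) Σ_m Y*_{lm}(Ω₁) Y_{lm}(Ω₂), m = −4…4:
  [-4]  conj(Y_{4,-4})(Ω₁) = (-0.030668, -0.035768) ; Y_{4,-4}(Ω₂) = (-0.020099, 0.044392) ; Δ = (0.002204, -0.000642)
  [-3]  conj(Y_{4,-3})(Ω₁) = (-0.026509, -0.189643) ; Y_{4,-3}(Ω₂) = (-0.014428, -0.195045) ; Δ = (-0.036606, 0.007907)
  [-2]  conj(Y_{4,-2})(Ω₁) = (0.169458, -0.368511) ; Y_{4,-2}(Ω₂) = (0.221242, 0.343031) ; Δ = (0.163902, -0.023401)
  [-1]  conj(Y_{4,-1})(Ω₁) = (0.320461, -0.205357) ; Y_{4,-1}(Ω₂) = (-0.328051, -0.178783) ; Δ = (-0.141842, 0.010075)
  [+0]  conj(Y_{4,0})(Ω₁) = (-0.140206, -0.000000) ; Y_{4,0}(Ω₂) = (-0.150156, 0.000000) ; Δ = (0.021053, 0.000000)
  [+1]  conj(Y_{4,1})(Ω₁) = (-0.320461, -0.205357) ; Y_{4,1}(Ω₂) = (0.328051, -0.178783) ; Δ = (-0.141842, -0.010075)
  [+2]  conj(Y_{4,2})(Ω₁) = (0.169458, 0.368511) ; Y_{4,2}(Ω₂) = (0.221242, -0.343031) ; Δ = (0.163902, 0.023401)
  [+3]  conj(Y_{4,3})(Ω₁) = (0.026509, -0.189643) ; Y_{4,3}(Ω₂) = (0.014428, -0.195045) ; Δ = (-0.036606, -0.007907)
  [+4]  conj(Y_{4,4})(Ω₁) = (-0.030668, 0.035768) ; Y_{4,4}(Ω₂) = (-0.020099, -0.044392) ; Δ = (0.002204, 0.000642)
Total Σ_m = (-0.003632, -0.000000). Multiply by 1.396263: (-0.005071, -0.000000). P_4(cos γ) = -0.005071

-0.005071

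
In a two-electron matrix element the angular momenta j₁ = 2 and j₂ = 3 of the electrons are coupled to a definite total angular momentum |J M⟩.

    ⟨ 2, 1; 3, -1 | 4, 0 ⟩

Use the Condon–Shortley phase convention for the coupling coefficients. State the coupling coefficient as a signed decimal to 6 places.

j₁+j₂−J=1  J+j₁−j₂=3  J−j₁+j₂=5  j₁+j₂+J+1=10
(j₁±m₁, j₂±m₂, J±M) = (3,1,2,4,4,4)
P² = 10368/35
sum k=0..1:
  [0] +1/24 = 1/24
  [1] −1/144 = -1/144
S = 5/144
C² = P²·S² = 5/14 ; C = +0.597614

+√(5/14) = +0.597614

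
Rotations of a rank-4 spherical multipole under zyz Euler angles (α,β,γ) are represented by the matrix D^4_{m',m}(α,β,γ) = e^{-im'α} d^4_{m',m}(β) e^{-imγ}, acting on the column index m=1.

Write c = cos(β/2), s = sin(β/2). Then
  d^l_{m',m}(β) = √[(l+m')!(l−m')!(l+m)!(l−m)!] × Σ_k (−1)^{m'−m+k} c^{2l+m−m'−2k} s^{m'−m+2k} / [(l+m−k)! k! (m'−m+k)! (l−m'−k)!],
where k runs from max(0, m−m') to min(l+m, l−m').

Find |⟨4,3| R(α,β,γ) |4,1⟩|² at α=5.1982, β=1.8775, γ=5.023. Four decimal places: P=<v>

P=0.2146

D^4_{3,1}(5.1982,1.8775,5.0230) = e^{-i·3·5.1982}·d^4_{3,1}(1.8775)·e^{-i·1·5.0230}. Compute d first:
c=cos(1.877500/2)=0.590797, s=sin(1.877500/2)=0.806820; N=√[5040·1·120·6]=1904.940944
Admissible k: 0..1 (factorial args all ≥0)
  k=0: (−1)^2·1904.9409/(240)·0.5908^6·0.8068^2 = +0.219712
  k=1: (−1)^3·1904.9409/(144)·0.5908^4·0.8068^4 = -0.682935
d^4_{3,1}(1.8775) = +0.219712 -0.682935 = -0.463223
|D^4_{3,1}|² = |d^4_{3,1}(β)|² = (-0.463223)² = 0.214576 (the z-rotation phases have unit modulus)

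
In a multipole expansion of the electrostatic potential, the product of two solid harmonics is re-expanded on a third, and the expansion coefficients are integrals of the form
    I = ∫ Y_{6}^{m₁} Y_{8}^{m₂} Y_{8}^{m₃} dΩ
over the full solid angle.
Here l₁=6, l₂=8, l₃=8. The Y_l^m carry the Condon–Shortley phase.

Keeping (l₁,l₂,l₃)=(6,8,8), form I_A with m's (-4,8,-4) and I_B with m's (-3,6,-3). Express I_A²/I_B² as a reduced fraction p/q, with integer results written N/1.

80/3

Same 6,8,8: normalisation and zero-m 3j drop out of the ratio.
A: Δ: 6! 6! 10! / 23! → 1/13742520792; sum: t=6:+1/125411328000 = 1/125411328000; 3j²(6 8 8; -4 8 -4) = Δ·Π!·Σ² = 60/7429  (sign +1)
B: Δ: 6! 6! 10! / 23! → 1/13742520792; sum: t=4:+1/20901888000 t=5:−1/2090188800 t=6:+1/2090188800 = 1/20901888000; 3j²(6 8 8; -3 6 -3) = Δ·Π!·Σ² = 9/29716  (sign -1)
I_A²/I_B² = (60/7429)/(9/29716) = 80/3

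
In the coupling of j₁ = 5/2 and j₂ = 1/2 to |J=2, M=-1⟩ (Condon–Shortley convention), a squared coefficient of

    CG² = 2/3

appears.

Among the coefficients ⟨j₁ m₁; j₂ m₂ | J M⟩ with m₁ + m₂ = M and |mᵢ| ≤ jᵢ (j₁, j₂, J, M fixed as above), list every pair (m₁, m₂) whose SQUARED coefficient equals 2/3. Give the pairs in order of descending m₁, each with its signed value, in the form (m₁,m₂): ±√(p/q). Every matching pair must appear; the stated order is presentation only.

(-3/2,1/2): −√(2/3)

Admissible pairs with m₁+m₂ = M = -1: (-3/2,1/2), (-1/2,-1/2)
  (m₁,m₂)=(-1/2,-1/2): CG² = 1/3, CG = +√(1/3)
  (m₁,m₂)=(-3/2,1/2): CG² = 2/3, CG = −√(2/3)   ← matches the target
Pairs with CG² = 2/3: (-3/2,1/2): −√(2/3)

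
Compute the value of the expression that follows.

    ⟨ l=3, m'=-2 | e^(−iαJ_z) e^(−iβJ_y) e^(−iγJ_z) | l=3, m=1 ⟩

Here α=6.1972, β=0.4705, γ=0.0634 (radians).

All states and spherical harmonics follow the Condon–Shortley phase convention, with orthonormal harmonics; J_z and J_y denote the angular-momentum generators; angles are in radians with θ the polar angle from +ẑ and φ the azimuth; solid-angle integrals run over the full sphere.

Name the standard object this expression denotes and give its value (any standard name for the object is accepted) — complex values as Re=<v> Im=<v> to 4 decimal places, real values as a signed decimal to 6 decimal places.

This is a Wigner D-matrix element — the rotation-matrix element ⟨l m'| R(α,β,γ) |l m⟩ in the angular-momentum basis.
D^3_{-2,1}(6.1972,0.4705,0.0634) = e^{-i·-2·6.1972}·d^3_{-2,1}(0.4705)·e^{-i·1·0.0634}. Compute d first:
c=cos(0.470500/2)=0.972456, s=sin(0.470500/2)=0.233086; N=√[1·120·24·2]=75.894664
k∈{3,4} keeps every argument non-negative
  k=3: (−1)^0·75.8947/(12)·0.9725^3·0.2331^3 = +0.073653
  k=4: (−1)^1·75.8947/(24)·0.9725^1·0.2331^5 = -0.002116
d^3_{-2,1}(0.4705) = +0.073653 -0.002116 = +0.071537
Attach z-rotation phases: D = e^{-i(-2)(6.1972)}·(+0.071537)·e^{-i(1)(0.0634)} = +0.069565-0.016683i

Wigner D-matrix element, Re=0.0696 Im=-0.0167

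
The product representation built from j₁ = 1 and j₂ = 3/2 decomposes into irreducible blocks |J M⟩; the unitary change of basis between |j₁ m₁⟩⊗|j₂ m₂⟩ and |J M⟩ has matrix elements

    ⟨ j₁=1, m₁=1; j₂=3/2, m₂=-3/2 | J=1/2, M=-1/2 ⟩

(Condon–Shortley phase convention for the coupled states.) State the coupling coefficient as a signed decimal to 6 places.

j₁+j₂−J=2  J+j₁−j₂=0  J−j₁+j₂=1  j₁+j₂+J+1=4
(j₁±m₁, j₂±m₂, J±M) = (2,0,0,3,0,1)
P² = 2
sum k=0..0:
  [0] +1/2 = 1/2
S = 1/2
C² = P²·S² = 1/2 ; C = +0.707107

+0.707107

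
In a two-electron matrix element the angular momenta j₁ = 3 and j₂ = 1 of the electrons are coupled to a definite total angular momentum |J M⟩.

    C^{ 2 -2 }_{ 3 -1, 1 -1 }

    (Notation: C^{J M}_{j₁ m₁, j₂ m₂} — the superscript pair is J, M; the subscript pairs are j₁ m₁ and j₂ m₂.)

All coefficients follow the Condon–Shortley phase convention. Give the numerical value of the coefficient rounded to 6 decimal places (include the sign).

triangle: 2!*4!*0!/7! = 48/5040
(j±m)!: 2!*4!*0!*2!*0!*4! = 2304
prefactor² = (2J+1)*Δ*N² = 768/7
  k=0: +1/(0!*2!*4!*0!*0!*0!) = 1/48
Σ = 1/48  ⇒  CG² = 768/7*(1/48)² = 1/21
CG = +√(1/21) = +0.218218

+√(1/21) ≈ +0.218218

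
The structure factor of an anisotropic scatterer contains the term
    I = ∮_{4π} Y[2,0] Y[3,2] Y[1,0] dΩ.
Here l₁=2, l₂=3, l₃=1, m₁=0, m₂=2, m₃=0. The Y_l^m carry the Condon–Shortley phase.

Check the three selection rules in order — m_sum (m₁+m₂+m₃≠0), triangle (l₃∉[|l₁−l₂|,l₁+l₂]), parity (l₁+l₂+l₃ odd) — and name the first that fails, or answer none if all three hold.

azimuthal sum: 0 + 2 + 0 = 2  ✗
1 ≤ 1 ≤ 5 (triangle on l)
L = 2 + 3 + 1 = 6 (even)

m_sum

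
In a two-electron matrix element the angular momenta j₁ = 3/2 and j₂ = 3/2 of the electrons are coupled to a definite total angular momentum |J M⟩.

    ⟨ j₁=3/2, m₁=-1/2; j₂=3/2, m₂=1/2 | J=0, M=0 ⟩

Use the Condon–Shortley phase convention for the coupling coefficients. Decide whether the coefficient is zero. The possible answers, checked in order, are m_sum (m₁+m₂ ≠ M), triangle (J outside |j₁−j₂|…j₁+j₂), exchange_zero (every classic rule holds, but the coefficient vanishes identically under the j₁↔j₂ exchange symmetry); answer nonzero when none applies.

m-sum: m₁+m₂ = -1/2+1/2 = 0, M = 0  ✓
triangle: |j₁−j₂| = 0 ≤ J = 0 ≤ j₁+j₂ = 3  ✓
exchange: j₁≠j₂ or m₁≠m₂ — the exchange symmetry imposes no constraint here
value check: CG = +√(1/4) = +0.500000 ≠ 0

nonzero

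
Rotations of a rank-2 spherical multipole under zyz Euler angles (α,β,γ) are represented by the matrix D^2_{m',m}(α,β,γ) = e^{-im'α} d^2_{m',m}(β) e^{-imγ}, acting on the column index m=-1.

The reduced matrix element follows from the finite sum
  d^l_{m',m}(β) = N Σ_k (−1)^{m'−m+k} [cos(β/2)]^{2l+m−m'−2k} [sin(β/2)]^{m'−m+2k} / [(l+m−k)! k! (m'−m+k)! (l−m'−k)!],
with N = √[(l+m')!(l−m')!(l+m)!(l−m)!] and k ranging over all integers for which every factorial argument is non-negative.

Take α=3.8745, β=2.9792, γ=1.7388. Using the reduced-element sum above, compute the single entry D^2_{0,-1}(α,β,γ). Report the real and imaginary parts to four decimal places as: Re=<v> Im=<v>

Split into d^2_{0,-1}(β=2.9792) × two z-phases.
c=cos(2.979200/2)=0.081107, s=sin(2.979200/2)=0.996705; N=√[2·2·1·6]=4.898979
k: max(0,(-1)−(0))=0 … min(2+(-1),2−(0))=1
  k=0: (−1)^1·4.8990/(2)·0.0811^3·0.9967^1 = -0.001303
  k=1: (−1)^2·4.8990/(2)·0.0811^1·0.9967^3 = +0.196714
d^2_{0,-1}(2.9792) = -0.001303 +0.196714 = +0.195411
Attach z-rotation phases: D = e^{-i(0)(3.8745)}·(+0.195411)·e^{-i(-1)(1.7388)} = -0.032676+0.192660i

Re=-0.0327 Im=0.1927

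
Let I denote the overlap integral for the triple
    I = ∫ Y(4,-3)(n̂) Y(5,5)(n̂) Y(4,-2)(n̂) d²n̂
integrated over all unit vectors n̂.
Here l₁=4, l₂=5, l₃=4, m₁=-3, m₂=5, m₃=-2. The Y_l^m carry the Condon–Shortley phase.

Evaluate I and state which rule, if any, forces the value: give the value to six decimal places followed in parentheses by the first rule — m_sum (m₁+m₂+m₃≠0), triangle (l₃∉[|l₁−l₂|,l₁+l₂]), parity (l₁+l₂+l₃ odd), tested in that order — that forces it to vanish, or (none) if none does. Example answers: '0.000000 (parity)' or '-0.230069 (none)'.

Σlᵢ=13 odd — θ-integrand is odd under cosθ→−cosθ; I=0

0.000000 (parity)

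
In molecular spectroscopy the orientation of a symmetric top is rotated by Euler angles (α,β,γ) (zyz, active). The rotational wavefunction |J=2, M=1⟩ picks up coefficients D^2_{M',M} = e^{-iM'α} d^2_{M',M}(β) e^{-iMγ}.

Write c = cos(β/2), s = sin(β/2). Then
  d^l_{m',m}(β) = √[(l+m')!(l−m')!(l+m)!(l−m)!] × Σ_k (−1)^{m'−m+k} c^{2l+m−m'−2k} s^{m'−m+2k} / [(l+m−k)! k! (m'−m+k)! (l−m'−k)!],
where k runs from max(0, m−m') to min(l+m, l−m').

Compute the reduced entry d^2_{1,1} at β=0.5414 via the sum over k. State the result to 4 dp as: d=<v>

d=0.6629

d^2_{1,1}(β=0.5414) via the finite sum:
c=cos(0.541400/2)=0.963584, s=sin(0.541400/2)=0.267406; N=√[6·1·6·1]=6.000000
The bounds max(0,m−m')=0 and min(l+m,l−m')=1 give 2 terms
  k=0: (−1)^0·6.0000/(6)·0.9636^4·0.2674^0 = +0.862101
  k=1: (−1)^1·6.0000/(2)·0.9636^2·0.2674^2 = -0.199179
d^2_{1,1}(0.5414) = +0.862101 -0.199179 = +0.662923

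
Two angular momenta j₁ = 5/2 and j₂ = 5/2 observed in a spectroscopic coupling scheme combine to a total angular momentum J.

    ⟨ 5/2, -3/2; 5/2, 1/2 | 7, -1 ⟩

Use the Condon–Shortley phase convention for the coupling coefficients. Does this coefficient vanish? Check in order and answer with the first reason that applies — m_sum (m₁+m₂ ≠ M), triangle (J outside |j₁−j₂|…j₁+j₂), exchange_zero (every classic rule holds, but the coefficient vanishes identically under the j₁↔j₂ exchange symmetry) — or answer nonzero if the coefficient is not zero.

triangle

m-sum: m₁+m₂ = -3/2+1/2 = -1, M = -1  ✓
triangle: need |j₁−j₂| ≤ J ≤ j₁+j₂, i.e. J ∈ [0, 5]; J = 7 is outside ✗ ⇒ coefficient is 0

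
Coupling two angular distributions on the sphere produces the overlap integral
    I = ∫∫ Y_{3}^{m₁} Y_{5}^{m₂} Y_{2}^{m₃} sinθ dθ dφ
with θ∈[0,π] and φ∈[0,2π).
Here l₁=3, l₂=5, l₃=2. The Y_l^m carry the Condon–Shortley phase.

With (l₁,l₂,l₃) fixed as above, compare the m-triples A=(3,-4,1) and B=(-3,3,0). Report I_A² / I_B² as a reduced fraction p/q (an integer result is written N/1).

Same 3,5,2: normalisation and zero-m 3j drop out of the ratio.
A: Δ: 6! 0! 4! / 11! → 1/2310; sum: t=0:+1/4320 = 1/4320; 3j²(3 5 2; 3 -4 1) = Δ·Π!·Σ² = 2/55  (sign -1)
B: Δ: 6! 0! 4! / 11! → 1/2310; sum: t=6:+1/2880 = 1/2880; 3j²(3 5 2; -3 3 0) = Δ·Π!·Σ² = 2/165  (sign +1)
I_A²/I_B² = (2/55)/(2/165) = 3/1

3/1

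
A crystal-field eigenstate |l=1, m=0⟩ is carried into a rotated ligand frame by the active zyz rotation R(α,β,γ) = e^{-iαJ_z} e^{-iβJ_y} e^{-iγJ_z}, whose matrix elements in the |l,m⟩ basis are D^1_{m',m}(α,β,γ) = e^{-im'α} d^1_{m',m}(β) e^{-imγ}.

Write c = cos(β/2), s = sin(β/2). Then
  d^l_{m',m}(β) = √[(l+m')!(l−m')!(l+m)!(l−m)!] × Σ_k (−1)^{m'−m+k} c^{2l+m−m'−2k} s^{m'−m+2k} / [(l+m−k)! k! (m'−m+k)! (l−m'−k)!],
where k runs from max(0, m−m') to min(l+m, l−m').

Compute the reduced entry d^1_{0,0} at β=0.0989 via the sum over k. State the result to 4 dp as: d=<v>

d=0.9951

d^1_{0,0}(β=0.0989) via the finite sum:
Half-angle: c=0.998778, s=0.049430. N=√(1·1·1·1)=1.000000
The bounds max(0,m−m')=0 and min(l+m,l−m')=1 give 2 terms
  k=0: (−1)^0·1.0000/(1)·0.9988^2·0.0494^0 = +0.997557
  k=1: (−1)^1·1.0000/(1)·0.9988^0·0.0494^2 = -0.002443
d^1_{0,0}(0.0989) = +0.997557 -0.002443 = +0.995113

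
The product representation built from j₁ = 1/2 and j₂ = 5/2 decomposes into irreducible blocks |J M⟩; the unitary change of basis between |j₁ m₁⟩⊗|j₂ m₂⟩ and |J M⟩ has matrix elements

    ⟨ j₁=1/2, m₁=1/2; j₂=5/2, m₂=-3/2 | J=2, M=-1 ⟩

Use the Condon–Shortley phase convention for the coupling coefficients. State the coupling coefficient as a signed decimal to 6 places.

j₁+j₂−J=1  J+j₁−j₂=0  J−j₁+j₂=4  j₁+j₂+J+1=6
(j₁±m₁, j₂±m₂, J±M) = (1,0,1,4,1,3)
P² = 24
sum k=0..0:
  [0] +1/6 = 1/6
S = 1/6
C² = P²·S² = 2/3 ; C = +0.816497

+√(2/3) = +0.816497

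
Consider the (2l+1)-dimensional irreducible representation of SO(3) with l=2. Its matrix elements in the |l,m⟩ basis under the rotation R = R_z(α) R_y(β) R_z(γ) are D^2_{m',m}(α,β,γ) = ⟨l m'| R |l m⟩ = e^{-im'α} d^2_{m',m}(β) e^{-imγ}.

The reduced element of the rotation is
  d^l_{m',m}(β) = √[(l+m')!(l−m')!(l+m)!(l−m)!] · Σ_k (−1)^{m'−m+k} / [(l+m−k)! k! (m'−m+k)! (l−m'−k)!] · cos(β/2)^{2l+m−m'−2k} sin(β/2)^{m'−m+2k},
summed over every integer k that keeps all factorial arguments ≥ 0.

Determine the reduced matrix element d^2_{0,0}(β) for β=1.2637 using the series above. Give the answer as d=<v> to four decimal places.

d^2_{0,0}(β=1.2637) via the finite sum:
c=cos(1.263700/2)=0.806936, s=sin(1.263700/2)=0.590639; N=√[2·2·2·2]=4.000000
k∈{0,1,2} keeps every argument non-negative
  k=0: (−1)^0·4.0000/(4)·0.8069^4·0.5906^0 = +0.423991
  k=1: (−1)^1·4.0000/(1)·0.8069^2·0.5906^2 = -0.908619
  k=2: (−1)^2·4.0000/(4)·0.8069^0·0.5906^4 = +0.121699
d^2_{0,0}(1.2637) = +0.423991 -0.908619 +0.121699 = -0.362929

d=-0.3629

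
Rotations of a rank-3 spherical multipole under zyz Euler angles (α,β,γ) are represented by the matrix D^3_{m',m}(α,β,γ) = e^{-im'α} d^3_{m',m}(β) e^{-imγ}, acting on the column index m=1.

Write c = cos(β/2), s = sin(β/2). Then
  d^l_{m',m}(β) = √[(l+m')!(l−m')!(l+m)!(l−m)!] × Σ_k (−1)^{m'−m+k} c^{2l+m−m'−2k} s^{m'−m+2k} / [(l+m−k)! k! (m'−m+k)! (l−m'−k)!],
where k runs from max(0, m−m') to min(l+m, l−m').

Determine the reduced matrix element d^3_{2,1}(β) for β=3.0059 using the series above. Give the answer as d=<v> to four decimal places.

d=0.0020

d^3_{2,1}(β=3.0059) via the finite sum:
c=cos(3.005900/2)=0.067794, s=sin(3.005900/2)=0.997699; N=√[120·1·24·2]=75.894664
k∈{0,1} keeps every argument non-negative
  k=0: (−1)^1·75.8947/(24)·0.0678^5·0.9977^1 = -0.000005
  k=1: (−1)^2·75.8947/(12)·0.0678^3·0.9977^3 = +0.001957
d^3_{2,1}(3.0059) = -0.000005 +0.001957 = +0.001953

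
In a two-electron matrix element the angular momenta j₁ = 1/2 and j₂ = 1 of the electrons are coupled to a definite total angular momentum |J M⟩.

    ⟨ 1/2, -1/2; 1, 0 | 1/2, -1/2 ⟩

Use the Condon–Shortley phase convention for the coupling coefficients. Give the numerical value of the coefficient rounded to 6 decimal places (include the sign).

j₁+j₂−J=1  J+j₁−j₂=0  J−j₁+j₂=1  j₁+j₂+J+1=3
(j₁±m₁, j₂±m₂, J±M) = (0,1,1,1,0,1)
P² = 1/3
sum k=1..1:
  [1] −1/1 = -1
S = -1
C² = P²·S² = 1/3 ; C = -0.577350

−√(1/3) = -0.577350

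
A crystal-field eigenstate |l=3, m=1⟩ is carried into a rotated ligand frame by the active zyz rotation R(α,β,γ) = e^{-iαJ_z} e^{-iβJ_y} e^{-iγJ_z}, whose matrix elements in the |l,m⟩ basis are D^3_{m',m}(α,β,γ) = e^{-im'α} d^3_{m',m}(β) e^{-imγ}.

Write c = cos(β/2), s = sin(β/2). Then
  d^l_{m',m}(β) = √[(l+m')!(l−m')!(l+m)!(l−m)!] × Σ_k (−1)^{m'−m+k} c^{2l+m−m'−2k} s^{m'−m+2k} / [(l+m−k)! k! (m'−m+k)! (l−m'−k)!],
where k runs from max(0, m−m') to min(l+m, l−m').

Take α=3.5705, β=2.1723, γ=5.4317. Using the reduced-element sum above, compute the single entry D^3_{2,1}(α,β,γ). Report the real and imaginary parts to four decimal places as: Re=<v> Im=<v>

Split into d^3_{2,1}(β=2.1723) × two z-phases.
c=cos(2.172300/2)=0.465895, s=sin(2.172300/2)=0.884840; N=√[120·1·24·2]=75.894664
Admissible k: 0..1 (factorial args all ≥0)
  k=0: (−1)^1·75.8947/(24)·0.4659^5·0.8848^1 = -0.061420
  k=1: (−1)^2·75.8947/(12)·0.4659^3·0.8848^3 = +0.443087
d^3_{2,1}(2.1723) = -0.061420 +0.443087 = +0.381668
Attach z-rotation phases: D = e^{-i(2)(3.5705)}·(+0.381668)·e^{-i(1)(5.4317)} = +0.381660-0.002416i

Re=0.3817 Im=-0.0024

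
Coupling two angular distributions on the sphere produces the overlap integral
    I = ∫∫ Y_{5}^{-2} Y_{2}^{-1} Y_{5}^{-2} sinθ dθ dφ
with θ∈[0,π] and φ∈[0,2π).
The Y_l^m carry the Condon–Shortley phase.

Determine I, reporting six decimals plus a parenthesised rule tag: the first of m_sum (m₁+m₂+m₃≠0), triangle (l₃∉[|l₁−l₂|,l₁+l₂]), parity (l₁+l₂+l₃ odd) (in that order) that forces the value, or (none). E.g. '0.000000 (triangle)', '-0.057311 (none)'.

0.000000 (m_sum)

Σmᵢ = -5 ≠ 0, so the φ-integral vanishes; I = 0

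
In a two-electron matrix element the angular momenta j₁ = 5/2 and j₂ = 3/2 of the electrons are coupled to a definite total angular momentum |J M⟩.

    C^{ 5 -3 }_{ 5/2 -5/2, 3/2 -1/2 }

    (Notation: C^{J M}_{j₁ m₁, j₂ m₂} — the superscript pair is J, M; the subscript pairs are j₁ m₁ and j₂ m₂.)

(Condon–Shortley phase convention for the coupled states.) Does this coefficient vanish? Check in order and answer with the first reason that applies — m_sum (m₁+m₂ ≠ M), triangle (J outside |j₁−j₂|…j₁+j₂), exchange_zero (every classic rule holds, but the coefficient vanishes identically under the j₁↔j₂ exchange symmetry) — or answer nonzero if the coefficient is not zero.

m-sum: m₁+m₂ = -5/2+(-1/2) = -3, M = -3  ✓
triangle: need |j₁−j₂| ≤ J ≤ j₁+j₂, i.e. J ∈ [1, 4]; J = 5 is outside ✗ ⇒ coefficient is 0

triangle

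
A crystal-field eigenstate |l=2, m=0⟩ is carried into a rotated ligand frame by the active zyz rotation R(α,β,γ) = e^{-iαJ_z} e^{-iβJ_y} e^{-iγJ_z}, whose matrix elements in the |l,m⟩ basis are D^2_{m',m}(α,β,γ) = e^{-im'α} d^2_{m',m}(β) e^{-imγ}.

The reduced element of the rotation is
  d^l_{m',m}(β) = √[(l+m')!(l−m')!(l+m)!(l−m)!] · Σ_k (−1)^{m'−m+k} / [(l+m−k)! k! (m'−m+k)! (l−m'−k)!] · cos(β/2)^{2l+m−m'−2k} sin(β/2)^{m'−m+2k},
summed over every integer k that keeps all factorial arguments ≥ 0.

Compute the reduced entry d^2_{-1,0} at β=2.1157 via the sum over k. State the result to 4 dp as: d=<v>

d^2_{-1,0}(β=2.1157) via the finite sum:
Half-angle: c=0.490747, s=0.871302. N=√(1·6·2·2)=4.898979
k∈{1,2} keeps every argument non-negative
  k=1: (−1)^0·4.8990/(2)·0.4907^3·0.8713^1 = +0.252241
  k=2: (−1)^1·4.8990/(2)·0.4907^1·0.8713^3 = -0.795133
d^2_{-1,0}(2.1157) = +0.252241 -0.795133 = -0.542891

d=-0.5429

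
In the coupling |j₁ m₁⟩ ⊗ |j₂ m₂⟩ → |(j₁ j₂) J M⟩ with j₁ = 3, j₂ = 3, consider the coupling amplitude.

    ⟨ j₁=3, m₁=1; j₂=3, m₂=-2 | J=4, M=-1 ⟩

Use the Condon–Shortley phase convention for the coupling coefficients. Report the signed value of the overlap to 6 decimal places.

j₁+j₂−J=2  J+j₁−j₂=4  J−j₁+j₂=4  j₁+j₂+J+1=11
(j₁±m₁, j₂±m₂, J±M) = (4,2,1,5,3,5)
P² = 82944/77
sum k=0..1:
  [0] +1/48 = 1/48
  [1] −1/144 = -1/144
S = 1/72
C² = P²·S² = 16/77 ; C = +0.455842

+0.455842  (= +√(16/77))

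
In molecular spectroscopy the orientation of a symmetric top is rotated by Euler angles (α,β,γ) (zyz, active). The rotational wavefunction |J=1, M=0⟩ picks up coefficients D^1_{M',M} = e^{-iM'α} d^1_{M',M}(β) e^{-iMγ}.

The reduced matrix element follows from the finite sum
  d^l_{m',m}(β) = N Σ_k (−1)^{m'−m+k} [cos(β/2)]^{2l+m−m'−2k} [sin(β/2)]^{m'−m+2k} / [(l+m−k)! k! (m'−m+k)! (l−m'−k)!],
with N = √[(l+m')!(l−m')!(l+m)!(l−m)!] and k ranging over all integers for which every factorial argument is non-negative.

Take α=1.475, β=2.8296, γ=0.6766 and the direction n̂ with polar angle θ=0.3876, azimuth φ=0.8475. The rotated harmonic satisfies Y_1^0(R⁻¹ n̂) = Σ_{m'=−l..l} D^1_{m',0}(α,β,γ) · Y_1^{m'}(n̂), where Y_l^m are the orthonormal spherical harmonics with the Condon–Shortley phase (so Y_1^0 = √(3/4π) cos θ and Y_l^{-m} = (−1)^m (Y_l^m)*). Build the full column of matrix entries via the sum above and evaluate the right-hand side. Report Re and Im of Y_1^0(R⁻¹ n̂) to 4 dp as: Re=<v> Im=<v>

Need the full column D^1_{m',0} for m'=−1..1 at α=1.4750, β=2.8296, γ=0.6766.
cos(β/2)=0.155364, sin(β/2)=0.987857
d^1_{-1,0}: single k=1 term ⇒ +0.217050;  D = +0.020761+0.216055i
d^1_{0,0}: k∈[0..1] ⇒ +0.024138 -0.975862 = -0.951724;  D = -0.951724+0.000000i
d^1_{1,0}: single k=0 term ⇒ -0.217050;  D = -0.020761+0.216055i
Y_1^{m'}(θ=0.3876,φ=0.8475) and Σ D·Y over m':
  (+0.0208+0.2161i)·(+0.0864-0.0979i)  (-0.9517+0.0000i)·(+0.4524+0.0000i)  (-0.0208+0.2161i)·(-0.0864-0.0979i)
Y_1^0(R⁻¹ n̂) = -0.384631+0.000000i

Re=-0.3846 Im=0.0000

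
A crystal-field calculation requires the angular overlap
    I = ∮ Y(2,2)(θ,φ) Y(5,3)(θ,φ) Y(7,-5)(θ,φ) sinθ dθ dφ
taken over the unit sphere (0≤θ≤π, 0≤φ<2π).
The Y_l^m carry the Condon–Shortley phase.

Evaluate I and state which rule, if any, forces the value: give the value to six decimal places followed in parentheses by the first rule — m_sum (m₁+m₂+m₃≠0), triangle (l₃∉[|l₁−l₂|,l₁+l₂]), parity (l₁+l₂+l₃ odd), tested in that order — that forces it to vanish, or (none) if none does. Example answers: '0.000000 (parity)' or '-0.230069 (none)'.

-0.252127 (none)

m-sum 0 ✓  L=14 even ✓  3≤7≤7 ✓
Π(2lᵢ+1) = 5×11×15 = 825
triangle coeff Δ(2,5,7) = 1/15015
Σ_t [0,0]: t=0:+1/57600 = 1/57600
(3j)²=21/715 [(2 5 7; 0 0 0)], sign=-1
Σ_t [0,0]: t=0:+1/1935360 = 1/1935360
(3j)²=3/91 [(2 5 7; 2 3 -5)], sign=+1
⇒ 4πI² = 135/169
I = (-1)√(135/169/(4π)) = -0.25212656
No selection rule forces the value: the integral is nonzero (none).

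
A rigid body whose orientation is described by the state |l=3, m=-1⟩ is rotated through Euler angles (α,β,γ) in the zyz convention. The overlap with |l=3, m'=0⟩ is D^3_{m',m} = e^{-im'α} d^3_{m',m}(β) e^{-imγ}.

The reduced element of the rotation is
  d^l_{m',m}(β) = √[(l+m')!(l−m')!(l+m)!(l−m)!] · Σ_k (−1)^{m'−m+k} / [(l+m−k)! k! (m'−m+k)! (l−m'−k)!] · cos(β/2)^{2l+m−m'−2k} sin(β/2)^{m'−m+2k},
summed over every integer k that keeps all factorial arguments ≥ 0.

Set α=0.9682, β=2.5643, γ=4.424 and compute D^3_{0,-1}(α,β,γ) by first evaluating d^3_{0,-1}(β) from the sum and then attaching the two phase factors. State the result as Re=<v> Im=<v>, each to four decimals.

Split into d^3_{0,-1}(β=2.5643) × two z-phases.
Half-angle: c=0.284655, s=0.958630. N=√(6·6·2·24)=41.569219
k: max(0,(-1)−(0))=0 … min(3+(-1),3−(0))=2
  k=0: (−1)^1·41.5692/(12)·0.2847^5·0.9586^1 = -0.006206
  k=1: (−1)^2·41.5692/(4)·0.2847^3·0.9586^3 = +0.211164
  k=2: (−1)^3·41.5692/(12)·0.2847^1·0.9586^5 = -0.798297
d^3_{0,-1}(2.5643) = -0.006206 +0.211164 -0.798297 = -0.593339
Phases: e^{-i·(0)·0.9682}=+1.000000+0.000000i, e^{-i·(-1)·4.4240}=-0.284408-0.958703i ⇒ D=+0.168750+0.568836i

Re=0.1688 Im=0.5688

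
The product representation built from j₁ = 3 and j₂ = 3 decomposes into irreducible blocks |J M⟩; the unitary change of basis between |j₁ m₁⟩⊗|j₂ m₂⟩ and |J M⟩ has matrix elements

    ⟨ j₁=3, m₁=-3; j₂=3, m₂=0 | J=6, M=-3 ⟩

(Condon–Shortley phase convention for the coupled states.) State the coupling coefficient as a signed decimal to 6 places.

+0.301511

j₁+j₂−J=0  J+j₁−j₂=6  J−j₁+j₂=6  j₁+j₂+J+1=13
(j₁±m₁, j₂±m₂, J±M) = (0,6,3,3,3,9)
P² = 671846400/11
sum k=0..0:
  [0] +1/25920 = 1/25920
S = 1/25920
C² = P²·S² = 1/11 ; C = +0.301511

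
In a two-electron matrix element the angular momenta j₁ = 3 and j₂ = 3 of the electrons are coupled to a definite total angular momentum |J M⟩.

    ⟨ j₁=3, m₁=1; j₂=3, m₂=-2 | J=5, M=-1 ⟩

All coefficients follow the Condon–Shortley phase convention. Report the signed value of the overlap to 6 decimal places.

+0.566947

√[11·1!5!5!/12! · 4!2!1!5!4!6!] = √(230400/7)
  +(−1)^0/∏(0,1,2,1,3,4)! = 1/288  (running 1/288)
  +(−1)^1/∏(1,0,1,0,4,5)! = -1/2880  (running 1/320)
⟨..|..⟩ = √(230400/7)·(1/320) = +0.566947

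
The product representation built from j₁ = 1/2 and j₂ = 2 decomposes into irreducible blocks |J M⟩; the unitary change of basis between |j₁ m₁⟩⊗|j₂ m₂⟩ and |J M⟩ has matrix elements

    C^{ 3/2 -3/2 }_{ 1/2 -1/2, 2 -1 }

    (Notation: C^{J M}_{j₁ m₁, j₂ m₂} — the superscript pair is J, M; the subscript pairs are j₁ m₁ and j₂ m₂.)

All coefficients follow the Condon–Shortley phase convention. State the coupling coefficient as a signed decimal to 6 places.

-0.447214  (= −√(1/5))

triangle: 1!×0!×3!/5! = 6/120
(j±m)!: 0!×1!×1!×3!×0!×3! = 36
prefactor² = (2J+1)×Δ×N² = 36/5
  k=1: −1/(1!×0!×0!×0!×0!×3!) = -1/6
Σ = -1/6  ⇒  CG² = 36/5×(-1/6)² = 1/5
CG = −√(1/5) = -0.447214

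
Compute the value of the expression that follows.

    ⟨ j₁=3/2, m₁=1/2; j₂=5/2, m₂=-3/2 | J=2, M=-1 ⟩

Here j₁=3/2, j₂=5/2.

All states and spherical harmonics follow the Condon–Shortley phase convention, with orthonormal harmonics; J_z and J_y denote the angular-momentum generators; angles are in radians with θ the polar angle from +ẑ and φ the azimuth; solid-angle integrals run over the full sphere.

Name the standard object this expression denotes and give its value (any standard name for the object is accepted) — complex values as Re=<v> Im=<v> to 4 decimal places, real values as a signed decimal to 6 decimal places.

This is a Clebsch–Gordan (vector-coupling) coefficient.
√[5·2!1!3!/7! · 2!1!1!4!1!3!] = √(24/7)
  +(−1)^0/∏(0,2,1,1,0,2)! = 1/4  (running 1/4)
  +(−1)^1/∏(1,1,0,0,1,3)! = -1/6  (running 1/12)
⟨..|..⟩ = √(24/7)·(1/12) = +0.154303

Clebsch–Gordan coefficient, +√(1/42) ≈ +0.154303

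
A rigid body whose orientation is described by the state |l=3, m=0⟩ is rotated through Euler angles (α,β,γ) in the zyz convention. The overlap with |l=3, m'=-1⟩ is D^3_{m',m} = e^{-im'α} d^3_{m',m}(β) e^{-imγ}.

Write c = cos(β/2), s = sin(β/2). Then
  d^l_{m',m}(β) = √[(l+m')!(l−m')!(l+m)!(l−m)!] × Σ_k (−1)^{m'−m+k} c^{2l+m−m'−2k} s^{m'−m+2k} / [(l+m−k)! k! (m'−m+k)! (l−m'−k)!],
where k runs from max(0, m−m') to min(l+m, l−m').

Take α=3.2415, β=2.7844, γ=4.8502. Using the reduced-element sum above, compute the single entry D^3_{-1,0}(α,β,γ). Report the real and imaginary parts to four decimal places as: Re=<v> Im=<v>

First d^3_{-1,0}(β=2.7844), then the phase factors e^{-i(-1)α} and e^{-i(0)γ}:
c=cos(2.784400/2)=0.177648, s=sin(2.784400/2)=0.984094; N=√[2·24·6·6]=41.569219
The bounds max(0,m−m')=1 and min(l+m,l−m')=3 give 3 terms
  k=1: (−1)^0·41.5692/(12)·0.1776^5·0.9841^1 = +0.000603
  k=2: (−1)^1·41.5692/(4)·0.1776^3·0.9841^3 = -0.055527
  k=3: (−1)^2·41.5692/(12)·0.1776^1·0.9841^5 = +0.567982
d^3_{-1,0}(2.7844) = +0.000603 -0.055527 +0.567982 = +0.513058
Attach z-rotation phases: D = e^{-i(-1)(3.2415)}·(+0.513058)·e^{-i(0)(4.8502)} = -0.510500-0.051173i

Re=-0.5105 Im=-0.0512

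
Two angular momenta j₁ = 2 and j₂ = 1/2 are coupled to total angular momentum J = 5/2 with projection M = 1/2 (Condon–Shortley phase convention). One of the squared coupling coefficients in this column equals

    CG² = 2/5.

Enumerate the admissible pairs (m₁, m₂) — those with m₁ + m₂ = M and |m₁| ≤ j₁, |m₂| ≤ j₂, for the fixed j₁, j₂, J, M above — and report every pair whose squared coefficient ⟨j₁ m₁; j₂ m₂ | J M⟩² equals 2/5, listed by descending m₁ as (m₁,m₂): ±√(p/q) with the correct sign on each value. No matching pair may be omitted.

(1,-1/2): +√(2/5)

Admissible pairs with m₁+m₂ = M = 1/2: (0,1/2), (1,-1/2)
  (m₁,m₂)=(1,-1/2): CG² = 2/5, CG = +√(2/5)   ← matches the target
  (m₁,m₂)=(0,1/2): CG² = 3/5, CG = +√(3/5)
Pairs with CG² = 2/5: (1,-1/2): +√(2/5)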